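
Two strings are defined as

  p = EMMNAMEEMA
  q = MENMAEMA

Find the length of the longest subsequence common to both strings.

Match E (p #1, q #2) → M (p #3, q #4) → A (p #5, q #5) → E (p #8, q #6) → M (p #9, q #7) → A (p #10, q #8) — 6 characters in the same relative order in both. dp[10][8] = 6 confirms this is the maximum.

6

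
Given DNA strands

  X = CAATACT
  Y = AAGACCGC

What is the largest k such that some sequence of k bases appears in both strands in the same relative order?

Let dp[i][j] be the LCS length of the first i bases of X and the first j bases of Y. dp[i][j] = dp[i-1][j-1]+1 when the i-th and j-th bases match, else max(dp[i-1][j], dp[i][j-1]).
    ·  A  A  G  A  C  C  G  C
 ·  0  0  0  0  0  0  0  0  0
 C  0  0  0  0  0  1  1  1  1
 A  0  1  1  1  1  1  1  1  1
 A  0  1  2  2  2  2  2  2  2
 T  0  1  2  2  2  2  2  2  2
 A  0  1  2  2  3  3  3  3  3
 C  0  1  2  2  3  4  4  4  4
 T  0  1  2  2  3  4  4  4  4
dp[7][8] = 4. One LCS (by backtracking along matches): AAAC.

4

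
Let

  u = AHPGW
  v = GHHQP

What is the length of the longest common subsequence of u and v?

One common subsequence of length 2: H at u[2]=v[3]; then P at u[3]=v[5]. The LCS DP gives dp[5][5] = 2, so this is optimal.

2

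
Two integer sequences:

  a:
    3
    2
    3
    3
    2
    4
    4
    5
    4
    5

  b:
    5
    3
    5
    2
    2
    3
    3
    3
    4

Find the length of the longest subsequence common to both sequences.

Let dp[i][j] be the LCS length of the first i values of a and the first j values of b. dp[i][j] = dp[i-1][j-1]+1 when the i-th and j-th values match, else max(dp[i-1][j], dp[i][j-1]).
    ·  5  3  5  2  2  3  3  3  4
 ·  0  0  0  0  0  0  0  0  0  0
 3  0  0  1  1  1  1  1  1  1  1
 2  0  0  1  1  2  2  2  2  2  2
 3  0  0  1  1  2  2  3  3  3  3
 3  0  0  1  1  2  2  3  4  4  4
 2  0  0  1  1  2  3  3  4  4  4
 4  0  0  1  1  2  3  3  4  4  5
 4  0  0  1  1  2  3  3  4  4  5
 5  0  1  1  2  2  3  3  4  4  5
 4  0  1  1  2  2  3  3  4  4  5
 5  0  1  1  2  2  3  3  4  4  5
dp[10][9] = 5. One LCS (by backtracking along matches): 3, 2, 3, 3, 4.

5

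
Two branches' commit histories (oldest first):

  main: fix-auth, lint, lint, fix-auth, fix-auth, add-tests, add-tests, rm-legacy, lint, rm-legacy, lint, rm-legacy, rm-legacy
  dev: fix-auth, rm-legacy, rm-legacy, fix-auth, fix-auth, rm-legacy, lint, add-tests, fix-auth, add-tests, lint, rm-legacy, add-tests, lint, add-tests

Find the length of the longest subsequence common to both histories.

8

Taking fix-auth [1,1], then fix-auth [4,4], then fix-auth [5,5], then add-tests [6,8], then add-tests [7,10], then lint [9,11], then rm-legacy [10,12], then lint [11,14] gives a common subsequence of length 8. dp[13][15] = 8 confirms this is the maximum.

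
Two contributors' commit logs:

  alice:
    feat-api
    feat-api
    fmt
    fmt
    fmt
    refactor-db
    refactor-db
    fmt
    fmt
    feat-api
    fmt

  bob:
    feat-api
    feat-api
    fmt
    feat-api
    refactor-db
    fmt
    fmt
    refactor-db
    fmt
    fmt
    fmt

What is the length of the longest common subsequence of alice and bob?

9

Taking feat-api [1,1] → feat-api [2,2] → fmt [3,3] → fmt [4,6] → fmt [5,7] → refactor-db [7,8] → fmt [8,9] → fmt [9,10] → fmt [11,11] gives a common subsequence of length 9. dp[11][11] = 9 confirms this is the maximum.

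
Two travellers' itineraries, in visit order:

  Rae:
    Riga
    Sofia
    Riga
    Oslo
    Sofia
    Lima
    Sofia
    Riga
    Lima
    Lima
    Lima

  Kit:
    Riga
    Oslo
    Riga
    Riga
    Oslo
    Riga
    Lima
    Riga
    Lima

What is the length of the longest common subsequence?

Taking Riga at Rae[1]=Kit[3], Riga at Rae[3]=Kit[4], Oslo at Rae[4]=Kit[5], Lima at Rae[6]=Kit[7], Riga at Rae[8]=Kit[8], Lima at Rae[11]=Kit[9] gives a common subsequence of length 6. The LCS DP gives dp[11][9] = 6, so this is optimal.

6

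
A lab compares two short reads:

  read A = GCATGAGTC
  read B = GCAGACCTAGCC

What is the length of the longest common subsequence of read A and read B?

7

Let dp[i][j] be the LCS length of the first i bases of read A and the first j bases of read B. dp[i][j] = dp[i-1][j-1]+1 when the i-th and j-th bases match, else max(dp[i-1][j], dp[i][j-1]).
    ·  G  C  A  G  A  C  C  T  A  G  C  C
 ·  0  0  0  0  0  0  0  0  0  0  0  0  0
 G  0  1  1  1  1  1  1  1  1  1  1  1  1
 C  0  1  2  2  2  2  2  2  2  2  2  2  2
 A  0  1  2  3  3  3  3  3  3  3  3  3  3
 T  0  1  2  3  3  3  3  3  4  4  4  4  4
 G  0  1  2  3  4  4  4  4  4  4  5  5  5
 A  0  1  2  3  4  5  5  5  5  5  5  5  5
 G  0  1  2  3  4  5  5  5  5  5  6  6  6
 T  0  1  2  3  4  5  5  5  6  6  6  6  6
 C  0  1  2  3  4  5  6  6  6  6  6  7  7
dp[9][12] = 7. One LCS (by backtracking along matches): GCATAGC.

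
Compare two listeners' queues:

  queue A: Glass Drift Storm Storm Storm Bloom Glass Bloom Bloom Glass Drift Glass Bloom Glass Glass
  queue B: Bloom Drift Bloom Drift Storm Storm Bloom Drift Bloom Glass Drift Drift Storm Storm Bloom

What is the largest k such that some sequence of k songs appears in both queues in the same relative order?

Taking Drift at queue A[2]=queue B[4], Storm at queue A[4]=queue B[5], Storm at queue A[5]=queue B[6], Bloom at queue A[6]=queue B[7], Bloom at queue A[9]=queue B[9], Glass at queue A[10]=queue B[10], Drift at queue A[11]=queue B[12], Bloom at queue A[13]=queue B[15] gives a common subsequence of length 8. dp[15][15] = 8 confirms this is the maximum.

8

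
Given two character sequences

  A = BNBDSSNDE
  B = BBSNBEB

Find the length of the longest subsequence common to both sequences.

5

Taking B at A[1]=B[1] → B at A[3]=B[2] → S at A[6]=B[3] → N at A[7]=B[4] → E at A[9]=B[6] gives a common subsequence of length 5. dp[9][7] = 5 confirms this is the maximum.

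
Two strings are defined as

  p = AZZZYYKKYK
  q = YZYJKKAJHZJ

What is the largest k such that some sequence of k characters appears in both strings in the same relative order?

4

Let dp[i][j] be the LCS length of the first i characters of p and the first j characters of q. dp[i][j] = dp[i-1][j-1]+1 when the i-th and j-th characters match, else max(dp[i-1][j], dp[i][j-1]).
    ·  Y  Z  Y  J  K  K  A  J  H  Z  J
 ·  0  0  0  0  0  0  0  0  0  0  0  0
 A  0  0  0  0  0  0  0  1  1  1  1  1
 Z  0  0  1  1  1  1  1  1  1  1  2  2
 Z  0  0  1  1  1  1  1  1  1  1  2  2
 Z  0  0  1  1  1  1  1  1  1  1  2  2
 Y  0  1  1  2  2  2  2  2  2  2  2  2
 Y  0  1  1  2  2  2  2  2  2  2  2  2
 K  0  1  1  2  2  3  3  3  3  3  3  3
 K  0  1  1  2  2  3  4  4  4  4  4  4
 Y  0  1  1  2  2  3  4  4  4  4  4  4
 K  0  1  1  2  2  3  4  4  4  4  4  4
dp[10][11] = 4. One LCS (by backtracking along matches): ZYKK.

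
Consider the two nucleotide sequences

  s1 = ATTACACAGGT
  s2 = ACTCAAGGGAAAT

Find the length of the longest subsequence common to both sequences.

8

Match A (s1 #1, s2 #1), T (s1 #3, s2 #3), C (s1 #5, s2 #4), A (s1 #6, s2 #5), A (s1 #8, s2 #6), G (s1 #9, s2 #8), G (s1 #10, s2 #9), T (s1 #11, s2 #13) — 8 bases in the same relative order in both, and the DP table's final entry dp[11][13] is also 8, so no common subsequence is longer.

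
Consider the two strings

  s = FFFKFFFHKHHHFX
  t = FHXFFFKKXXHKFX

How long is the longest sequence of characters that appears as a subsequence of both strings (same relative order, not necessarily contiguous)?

8

Taking F [1,4]; then F [2,5]; then F [3,6]; then K [4,8]; then H [8,11]; then K [9,12]; then F [13,13]; then X [14,14] gives a common subsequence of length 8. dp[14][14] = 8 confirms this is the maximum.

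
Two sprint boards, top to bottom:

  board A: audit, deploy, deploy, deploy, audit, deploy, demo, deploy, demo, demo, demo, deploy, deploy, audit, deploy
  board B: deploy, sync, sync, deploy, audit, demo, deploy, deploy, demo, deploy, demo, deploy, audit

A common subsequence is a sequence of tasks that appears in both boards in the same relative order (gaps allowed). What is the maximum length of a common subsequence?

Taking deploy [2,1]; then deploy [3,4]; then deploy [4,7]; then deploy [6,8]; then demo [7,9]; then deploy [8,10]; then demo [11,11]; then deploy [13,12]; then audit [14,13] gives a common subsequence of length 9, and the DP table's final entry dp[15][13] is also 9, so no common subsequence is longer.

9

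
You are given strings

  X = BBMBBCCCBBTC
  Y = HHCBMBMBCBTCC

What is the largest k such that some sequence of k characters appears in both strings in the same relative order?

Taking B [1,4], B [2,6], M [3,7], B [5,8], C [8,9], B [10,10], T [11,11], C [12,13] gives a common subsequence of length 8. Since dp[12][13] = 8, nothing longer is possible.

8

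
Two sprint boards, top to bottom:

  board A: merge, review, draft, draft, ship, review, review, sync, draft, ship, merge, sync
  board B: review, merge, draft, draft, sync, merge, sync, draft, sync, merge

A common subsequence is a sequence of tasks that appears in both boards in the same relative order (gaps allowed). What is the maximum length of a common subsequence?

One common subsequence of length 6: merge [1,2], draft [3,3], draft [4,4], sync [8,7], draft [9,8], merge [11,10]. The LCS DP gives dp[12][10] = 6, so this is optimal.

6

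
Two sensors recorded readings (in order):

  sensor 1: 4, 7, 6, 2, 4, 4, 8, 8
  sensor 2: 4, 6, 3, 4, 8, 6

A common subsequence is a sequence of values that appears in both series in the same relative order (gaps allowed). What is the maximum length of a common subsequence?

Taking 4 (sensor 1 #1, sensor 2 #1), then 6 (sensor 1 #3, sensor 2 #2), then 4 (sensor 1 #6, sensor 2 #4), then 8 (sensor 1 #7, sensor 2 #5) gives a common subsequence of length 4. The LCS DP gives dp[8][6] = 4, so this is optimal.

4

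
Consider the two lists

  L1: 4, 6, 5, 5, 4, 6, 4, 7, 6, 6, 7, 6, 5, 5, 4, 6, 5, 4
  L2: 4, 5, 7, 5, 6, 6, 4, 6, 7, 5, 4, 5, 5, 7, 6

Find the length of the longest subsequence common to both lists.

One common subsequence of length 10: 4 (L1 #1, L2 #1) → 5 (L1 #3, L2 #2) → 5 (L1 #4, L2 #4) → 6 (L1 #6, L2 #6) → 4 (L1 #7, L2 #7) → 6 (L1 #10, L2 #8) → 7 (L1 #11, L2 #9) → 5 (L1 #13, L2 #12) → 5 (L1 #14, L2 #13) → 6 (L1 #16, L2 #15). Since dp[18][15] = 10, nothing longer is possible.

10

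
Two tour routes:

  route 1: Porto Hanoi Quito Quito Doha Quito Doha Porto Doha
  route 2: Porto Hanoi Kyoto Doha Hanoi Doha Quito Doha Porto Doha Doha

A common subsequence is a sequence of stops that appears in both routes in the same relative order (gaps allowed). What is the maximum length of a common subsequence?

7

Taking Porto [1,1]; then Hanoi [2,5]; then Doha [5,6]; then Quito [6,7]; then Doha [7,8]; then Porto [8,9]; then Doha [9,11] gives a common subsequence of length 7. The LCS DP gives dp[9][11] = 7, so this is optimal.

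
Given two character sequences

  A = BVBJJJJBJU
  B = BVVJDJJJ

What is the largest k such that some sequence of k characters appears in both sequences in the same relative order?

6

Taking B [1,1]; then V [2,3]; then J [4,4]; then J [6,6]; then J [7,7]; then J [9,8] gives a common subsequence of length 6. dp[10][8] = 6 confirms this is the maximum.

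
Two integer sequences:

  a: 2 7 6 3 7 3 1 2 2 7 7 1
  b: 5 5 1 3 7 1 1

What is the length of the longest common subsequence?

Taking 3 (a #4, b #4), 7 (a #5, b #5), 1 (a #7, b #6), 1 (a #12, b #7) gives a common subsequence of length 4. dp[12][7] = 4 confirms this is the maximum.

4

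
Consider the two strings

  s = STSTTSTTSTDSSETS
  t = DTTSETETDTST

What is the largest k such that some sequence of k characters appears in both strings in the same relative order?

8

One common subsequence of length 8: T [4,2], T [5,3], S [6,4], T [7,6], T [8,8], T [10,10], S [13,11], T [15,12]. dp[16][12] = 8 confirms this is the maximum.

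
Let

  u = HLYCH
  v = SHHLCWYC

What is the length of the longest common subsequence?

One common subsequence of length 4: H [1,3], L [2,4], Y [3,7], C [4,8]. Since dp[5][8] = 4, nothing longer is possible.

4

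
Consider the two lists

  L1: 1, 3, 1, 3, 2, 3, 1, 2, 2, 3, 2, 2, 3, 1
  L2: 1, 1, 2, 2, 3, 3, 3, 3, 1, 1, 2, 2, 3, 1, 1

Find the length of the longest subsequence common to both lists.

One common subsequence of length 9: 1 at L1[1]=L2[2] → 3 at L1[2]=L2[6] → 3 at L1[4]=L2[7] → 3 at L1[6]=L2[8] → 1 at L1[7]=L2[10] → 2 at L1[8]=L2[11] → 2 at L1[9]=L2[12] → 3 at L1[10]=L2[13] → 1 at L1[14]=L2[15]. Since dp[14][15] = 9, nothing longer is possible.

9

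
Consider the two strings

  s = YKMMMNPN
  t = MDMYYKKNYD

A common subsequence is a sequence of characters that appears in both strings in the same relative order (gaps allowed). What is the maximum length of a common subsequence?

3

One common subsequence of length 3: Y (s #1, t #5); then K (s #2, t #7); then N (s #6, t #8), and the DP table's final entry dp[8][10] is also 3, so no common subsequence is longer.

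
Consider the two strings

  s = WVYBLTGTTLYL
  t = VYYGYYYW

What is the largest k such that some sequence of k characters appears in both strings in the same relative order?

4

Match V (s #2, t #1), Y (s #3, t #3), G (s #7, t #4), Y (s #11, t #7) — 4 characters in the same relative order in both. Since dp[12][8] = 4, nothing longer is possible.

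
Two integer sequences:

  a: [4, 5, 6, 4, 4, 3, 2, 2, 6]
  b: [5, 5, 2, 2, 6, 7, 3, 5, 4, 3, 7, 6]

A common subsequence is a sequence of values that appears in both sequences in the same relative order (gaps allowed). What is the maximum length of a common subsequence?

One common subsequence of length 5: 5 at a[2]=b[2] → 6 at a[3]=b[5] → 4 at a[5]=b[9] → 3 at a[6]=b[10] → 6 at a[9]=b[12]. Since dp[9][12] = 5, nothing longer is possible.

5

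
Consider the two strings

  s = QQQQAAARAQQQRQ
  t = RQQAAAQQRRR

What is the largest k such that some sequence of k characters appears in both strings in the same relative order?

Match Q (s #3, t #2); then Q (s #4, t #3); then A (s #6, t #4); then A (s #7, t #5); then A (s #9, t #6); then Q (s #10, t #7); then Q (s #11, t #8); then R (s #13, t #11) — 8 characters in the same relative order in both. Since dp[14][11] = 8, nothing longer is possible.

8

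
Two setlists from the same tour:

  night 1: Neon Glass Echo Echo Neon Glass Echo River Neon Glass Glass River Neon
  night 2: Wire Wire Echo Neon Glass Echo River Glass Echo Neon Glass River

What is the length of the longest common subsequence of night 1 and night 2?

Match Neon [1,4], then Glass [2,5], then Echo [3,6], then Glass [6,8], then Echo [7,9], then Neon [9,10], then Glass [11,11], then River [12,12] — 8 songs in the same relative order in both. The LCS DP gives dp[13][12] = 8, so this is optimal.

8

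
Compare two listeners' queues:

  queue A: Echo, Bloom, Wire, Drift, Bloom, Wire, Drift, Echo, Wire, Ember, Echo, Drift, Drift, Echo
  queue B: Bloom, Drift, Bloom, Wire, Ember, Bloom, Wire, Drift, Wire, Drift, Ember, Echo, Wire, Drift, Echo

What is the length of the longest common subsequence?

Pick Bloom [2,3]; then Wire [3,4]; then Bloom [5,6]; then Wire [6,7]; then Drift [7,8]; then Wire [9,9]; then Ember [10,11]; then Echo [11,12]; then Drift [13,14]; then Echo [14,15]; all 10 songs appear in both, in order. The LCS DP gives dp[14][15] = 10, so this is optimal.

10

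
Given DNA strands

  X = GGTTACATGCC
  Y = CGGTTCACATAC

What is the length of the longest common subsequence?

9

Let dp[i][j] be the LCS length of the first i bases of X and the first j bases of Y. dp[i][j] = dp[i-1][j-1]+1 when the i-th and j-th bases match, else max(dp[i-1][j], dp[i][j-1]).
    ·  C  G  G  T  T  C  A  C  A  T  A  C
 ·  0  0  0  0  0  0  0  0  0  0  0  0  0
 G  0  0  1  1  1  1  1  1  1  1  1  1  1
 G  0  0  1  2  2  2  2  2  2  2  2  2  2
 T  0  0  1  2  3  3  3  3  3  3  3  3  3
 T  0  0  1  2  3  4  4  4  4  4  4  4  4
 A  0  0  1  2  3  4  4  5  5  5  5  5  5
 C  0  1  1  2  3  4  5  5  6  6  6  6  6
 A  0  1  1  2  3  4  5  6  6  7  7  7  7
 T  0  1  1  2  3  4  5  6  6  7  8  8  8
 G  0  1  2  2  3  4  5  6  6  7  8  8  8
 C  0  1  2  2  3  4  5  6  7  7  8  8  9
 C  0  1  2  2  3  4  5  6  7  7  8  8  9
dp[11][12] = 9. One LCS (by backtracking along matches): GGTTACATC.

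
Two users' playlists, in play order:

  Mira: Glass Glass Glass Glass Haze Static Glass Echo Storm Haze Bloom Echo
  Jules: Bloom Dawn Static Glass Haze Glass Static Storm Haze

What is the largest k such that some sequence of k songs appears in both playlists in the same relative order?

5

Taking Glass at Mira[1]=Jules[4], then Glass at Mira[4]=Jules[6], then Static at Mira[6]=Jules[7], then Storm at Mira[9]=Jules[8], then Haze at Mira[10]=Jules[9] gives a common subsequence of length 5. dp[12][9] = 5 confirms this is the maximum.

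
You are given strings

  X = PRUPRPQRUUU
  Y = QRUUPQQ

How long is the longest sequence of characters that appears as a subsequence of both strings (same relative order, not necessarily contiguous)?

Let dp[i][j] be the LCS length of the first i characters of X and the first j characters of Y. dp[i][j] = dp[i-1][j-1]+1 when the i-th and j-th characters match, else max(dp[i-1][j], dp[i][j-1]).
    ·  Q  R  U  U  P  Q  Q
 ·  0  0  0  0  0  0  0  0
 P  0  0  0  0  0  1  1  1
 R  0  0  1  1  1  1  1  1
 U  0  0  1  2  2  2  2  2
 P  0  0  1  2  2  3  3  3
 R  0  0  1  2  2  3  3  3
 P  0  0  1  2  2  3  3  3
 Q  0  1  1  2  2  3  4  4
 R  0  1  2  2  2  3  4  4
 U  0  1  2  3  3  3  4  4
 U  0  1  2  3  4  4  4  4
 U  0  1  2  3  4  4  4  4
dp[11][7] = 4. One LCS (by backtracking along matches): RUPQ.

4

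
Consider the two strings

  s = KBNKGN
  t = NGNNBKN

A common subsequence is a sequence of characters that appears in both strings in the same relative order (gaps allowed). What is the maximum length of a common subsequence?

Taking B (s #2, t #5), K (s #4, t #6), N (s #6, t #7) gives a common subsequence of length 3. dp[6][7] = 3 confirms this is the maximum.

3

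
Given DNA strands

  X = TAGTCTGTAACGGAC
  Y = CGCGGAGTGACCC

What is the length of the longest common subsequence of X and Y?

8

Pick G at X[3]=Y[2], C at X[5]=Y[3], G at X[7]=Y[5], A at X[10]=Y[6], G at X[12]=Y[7], G at X[13]=Y[9], A at X[14]=Y[10], C at X[15]=Y[13]; all 8 bases appear in both, in order. Since dp[15][13] = 8, nothing longer is possible.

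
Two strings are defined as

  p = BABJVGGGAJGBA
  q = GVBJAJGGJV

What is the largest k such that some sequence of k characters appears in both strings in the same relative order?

Taking B [1,3] → A [2,5] → J [4,6] → G [7,7] → G [8,8] → J [10,9] gives a common subsequence of length 6. Since dp[13][10] = 6, nothing longer is possible.

6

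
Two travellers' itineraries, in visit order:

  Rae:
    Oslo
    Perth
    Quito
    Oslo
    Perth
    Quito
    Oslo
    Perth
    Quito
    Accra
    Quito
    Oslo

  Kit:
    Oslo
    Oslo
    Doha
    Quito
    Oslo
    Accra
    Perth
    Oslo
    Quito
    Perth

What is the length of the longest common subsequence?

6

Taking Oslo at Rae[1]=Kit[2]; then Quito at Rae[3]=Kit[4]; then Oslo at Rae[4]=Kit[5]; then Perth at Rae[5]=Kit[7]; then Quito at Rae[6]=Kit[9]; then Perth at Rae[8]=Kit[10] gives a common subsequence of length 6. Since dp[12][10] = 6, nothing longer is possible.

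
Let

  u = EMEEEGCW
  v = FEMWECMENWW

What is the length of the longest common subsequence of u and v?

5

Let dp[i][j] be the LCS length of the first i characters of u and the first j characters of v. dp[i][j] = dp[i-1][j-1]+1 when the i-th and j-th characters match, else max(dp[i-1][j], dp[i][j-1]).
    ·  F  E  M  W  E  C  M  E  N  W  W
 ·  0  0  0  0  0  0  0  0  0  0  0  0
 E  0  0  1  1  1  1  1  1  1  1  1  1
 M  0  0  1  2  2  2  2  2  2  2  2  2
 E  0  0  1  2  2  3  3  3  3  3  3  3
 E  0  0  1  2  2  3  3  3  4  4  4  4
 E  0  0  1  2  2  3  3  3  4  4  4  4
 G  0  0  1  2  2  3  3  3  4  4  4  4
 C  0  0  1  2  2  3  4  4  4  4  4  4
 W  0  0  1  2  3  3  4  4  4  4  5  5
dp[8][11] = 5. One LCS (by backtracking along matches): EMEEW.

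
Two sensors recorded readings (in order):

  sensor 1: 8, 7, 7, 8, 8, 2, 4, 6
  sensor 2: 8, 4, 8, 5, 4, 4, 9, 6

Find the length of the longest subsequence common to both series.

4

Let dp[i][j] be the LCS length of the first i values of sensor 1 and the first j values of sensor 2. dp[i][j] = dp[i-1][j-1]+1 when the i-th and j-th values match, else max(dp[i-1][j], dp[i][j-1]).
    ·  8  4  8  5  4  4  9  6
 ·  0  0  0  0  0  0  0  0  0
 8  0  1  1  1  1  1  1  1  1
 7  0  1  1  1  1  1  1  1  1
 7  0  1  1  1  1  1  1  1  1
 8  0  1  1  2  2  2  2  2  2
 8  0  1  1  2  2  2  2  2  2
 2  0  1  1  2  2  2  2  2  2
 4  0  1  2  2  2  3  3  3  3
 6  0  1  2  2  2  3  3  3  4
dp[8][8] = 4. One LCS (by backtracking along matches): 8, 8, 4, 6.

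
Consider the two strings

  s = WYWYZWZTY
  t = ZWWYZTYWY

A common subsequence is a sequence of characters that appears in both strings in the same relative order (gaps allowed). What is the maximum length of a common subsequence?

6

Let dp[i][j] be the LCS length of the first i characters of s and the first j characters of t. dp[i][j] = dp[i-1][j-1]+1 when the i-th and j-th characters match, else max(dp[i-1][j], dp[i][j-1]).
    ·  Z  W  W  Y  Z  T  Y  W  Y
 ·  0  0  0  0  0  0  0  0  0  0
 W  0  0  1  1  1  1  1  1  1  1
 Y  0  0  1  1  2  2  2  2  2  2
 W  0  0  1  2  2  2  2  2  3  3
 Y  0  0  1  2  3  3  3  3  3  4
 Z  0  1  1  2  3  4  4  4  4  4
 W  0  1  2  2  3  4  4  4  5  5
 Z  0  1  2  2  3  4  4  4  5  5
 T  0  1  2  2  3  4  5  5  5  5
 Y  0  1  2  2  3  4  5  6  6  6
dp[9][9] = 6. One LCS (by backtracking along matches): WWYZWY.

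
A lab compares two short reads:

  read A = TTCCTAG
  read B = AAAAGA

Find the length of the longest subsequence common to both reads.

2

Let dp[i][j] be the LCS length of the first i bases of read A and the first j bases of read B. dp[i][j] = dp[i-1][j-1]+1 when the i-th and j-th bases match, else max(dp[i-1][j], dp[i][j-1]).
    ·  A  A  A  A  G  A
 ·  0  0  0  0  0  0  0
 T  0  0  0  0  0  0  0
 T  0  0  0  0  0  0  0
 C  0  0  0  0  0  0  0
 C  0  0  0  0  0  0  0
 T  0  0  0  0  0  0  0
 A  0  1  1  1  1  1  1
 G  0  1  1  1  1  2  2
dp[7][6] = 2. One LCS (by backtracking along matches): AG.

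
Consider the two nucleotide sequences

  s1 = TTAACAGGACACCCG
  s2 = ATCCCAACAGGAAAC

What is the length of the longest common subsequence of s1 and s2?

Match T (s1 #1, s2 #2) → A (s1 #3, s2 #6) → A (s1 #4, s2 #7) → C (s1 #5, s2 #8) → A (s1 #6, s2 #9) → G (s1 #7, s2 #10) → G (s1 #8, s2 #11) → A (s1 #9, s2 #13) → A (s1 #11, s2 #14) → C (s1 #14, s2 #15) — 10 bases in the same relative order in both, and the DP table's final entry dp[15][15] is also 10, so no common subsequence is longer.

10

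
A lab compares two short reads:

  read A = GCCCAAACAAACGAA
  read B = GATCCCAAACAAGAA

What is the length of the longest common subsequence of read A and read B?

13

One common subsequence of length 13: G [1,1], then C [2,4], then C [3,5], then C [4,6], then A [5,7], then A [6,8], then A [7,9], then C [8,10], then A [10,11], then A [11,12], then G [13,13], then A [14,14], then A [15,15], and the DP table's final entry dp[15][15] is also 13, so no common subsequence is longer.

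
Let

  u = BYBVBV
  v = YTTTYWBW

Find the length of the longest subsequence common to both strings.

One common subsequence of length 2: Y [2,5]; then B [3,7]. dp[6][8] = 2 confirms this is the maximum.

2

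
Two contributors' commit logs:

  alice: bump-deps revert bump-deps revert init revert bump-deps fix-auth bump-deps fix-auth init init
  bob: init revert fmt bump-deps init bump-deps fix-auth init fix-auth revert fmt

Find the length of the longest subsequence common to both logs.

Taking revert at alice[2]=bob[2], then bump-deps at alice[3]=bob[4], then init at alice[5]=bob[5], then bump-deps at alice[7]=bob[6], then fix-auth at alice[8]=bob[7], then fix-auth at alice[10]=bob[9] gives a common subsequence of length 6, and the DP table's final entry dp[12][11] is also 6, so no common subsequence is longer.

6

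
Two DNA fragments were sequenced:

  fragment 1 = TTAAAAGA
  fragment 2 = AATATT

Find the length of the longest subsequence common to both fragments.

Let dp[i][j] be the LCS length of the first i bases of fragment 1 and the first j bases of fragment 2. dp[i][j] = dp[i-1][j-1]+1 when the i-th and j-th bases match, else max(dp[i-1][j], dp[i][j-1]).
    ·  A  A  T  A  T  T
 ·  0  0  0  0  0  0  0
 T  0  0  0  1  1  1  1
 T  0  0  0  1  1  2  2
 A  0  1  1  1  2  2  2
 A  0  1  2  2  2  2  2
 A  0  1  2  2  3  3  3
 A  0  1  2  2  3  3  3
 G  0  1  2  2  3  3  3
 A  0  1  2  2  3  3  3
dp[8][6] = 3. One LCS (by backtracking along matches): AAA.

3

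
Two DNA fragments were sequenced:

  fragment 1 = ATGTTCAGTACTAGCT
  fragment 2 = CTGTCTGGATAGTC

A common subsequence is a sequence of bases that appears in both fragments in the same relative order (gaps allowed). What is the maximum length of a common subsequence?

10

Pick T [2,2], then G [3,3], then T [4,4], then T [5,6], then G [8,8], then A [10,9], then T [12,10], then A [13,11], then G [14,12], then C [15,14]; all 10 bases appear in both, in order. The LCS DP gives dp[16][14] = 10, so this is optimal.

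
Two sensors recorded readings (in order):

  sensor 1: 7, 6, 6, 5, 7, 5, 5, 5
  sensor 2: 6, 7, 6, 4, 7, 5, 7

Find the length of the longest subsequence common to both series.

4

Let dp[i][j] be the LCS length of the first i values of sensor 1 and the first j values of sensor 2. dp[i][j] = dp[i-1][j-1]+1 when the i-th and j-th values match, else max(dp[i-1][j], dp[i][j-1]).
    ·  6  7  6  4  7  5  7
 ·  0  0  0  0  0  0  0  0
 7  0  0  1  1  1  1  1  1
 6  0  1  1  2  2  2  2  2
 6  0  1  1  2  2  2  2  2
 5  0  1  1  2  2  2  3  3
 7  0  1  2  2  2  3  3  4
 5  0  1  2  2  2  3  4  4
 5  0  1  2  2  2  3  4  4
 5  0  1  2  2  2  3  4  4
dp[8][7] = 4. One LCS (by backtracking along matches): 7, 6, 5, 7.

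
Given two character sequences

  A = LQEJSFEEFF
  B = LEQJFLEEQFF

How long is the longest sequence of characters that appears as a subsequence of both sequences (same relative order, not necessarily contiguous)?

Let dp[i][j] be the LCS length of the first i characters of A and the first j characters of B. dp[i][j] = dp[i-1][j-1]+1 when the i-th and j-th characters match, else max(dp[i-1][j], dp[i][j-1]).
    ·  L  E  Q  J  F  L  E  E  Q  F  F
 ·  0  0  0  0  0  0  0  0  0  0  0  0
 L  0  1  1  1  1  1  1  1  1  1  1  1
 Q  0  1  1  2  2  2  2  2  2  2  2  2
 E  0  1  2  2  2  2  2  3  3  3  3  3
 J  0  1  2  2  3  3  3  3  3  3  3  3
 S  0  1  2  2  3  3  3  3  3  3  3  3
 F  0  1  2  2  3  4  4  4  4  4  4  4
 E  0  1  2  2  3  4  4  5  5  5  5  5
 E  0  1  2  2  3  4  4  5  6  6  6  6
 F  0  1  2  2  3  4  4  5  6  6  7  7
 F  0  1  2  2  3  4  4  5  6  6  7  8
dp[10][11] = 8. One LCS (by backtracking along matches): LQJFEEFF.

8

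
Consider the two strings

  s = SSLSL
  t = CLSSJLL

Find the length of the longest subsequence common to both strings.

4

Pick S [1,3]; then S [2,4]; then L [3,6]; then L [5,7]; all 4 characters appear in both, in order. Since dp[5][7] = 4, nothing longer is possible.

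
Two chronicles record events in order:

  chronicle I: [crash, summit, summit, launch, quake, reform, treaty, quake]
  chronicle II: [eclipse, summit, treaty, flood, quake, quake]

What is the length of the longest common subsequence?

Taking summit at chronicle I[2]=chronicle II[2], quake at chronicle I[5]=chronicle II[5], quake at chronicle I[8]=chronicle II[6] gives a common subsequence of length 3. The LCS DP gives dp[8][6] = 3, so this is optimal.

3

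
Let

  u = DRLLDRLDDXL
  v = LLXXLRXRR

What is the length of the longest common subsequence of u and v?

4

Match L [3,2], L [4,5], R [6,6], X [10,7] — 4 characters in the same relative order in both. The LCS DP gives dp[11][9] = 4, so this is optimal.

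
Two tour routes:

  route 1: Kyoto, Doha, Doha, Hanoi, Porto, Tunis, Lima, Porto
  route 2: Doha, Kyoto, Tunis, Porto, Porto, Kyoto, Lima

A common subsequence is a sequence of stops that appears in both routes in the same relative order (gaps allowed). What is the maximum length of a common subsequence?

Match Kyoto at route 1[1]=route 2[2], Porto at route 1[5]=route 2[5], Lima at route 1[7]=route 2[7] — 3 stops in the same relative order in both. The LCS DP gives dp[8][7] = 3, so this is optimal.

3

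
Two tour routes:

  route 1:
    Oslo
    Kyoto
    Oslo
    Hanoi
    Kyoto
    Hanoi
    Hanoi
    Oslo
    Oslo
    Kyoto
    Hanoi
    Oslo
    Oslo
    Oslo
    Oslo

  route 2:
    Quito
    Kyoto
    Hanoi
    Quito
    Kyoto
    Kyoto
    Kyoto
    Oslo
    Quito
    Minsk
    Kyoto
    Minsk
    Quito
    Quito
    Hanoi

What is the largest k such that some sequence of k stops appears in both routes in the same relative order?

One common subsequence of length 6: Kyoto (route 1 #2, route 2 #2); then Hanoi (route 1 #4, route 2 #3); then Kyoto (route 1 #5, route 2 #7); then Oslo (route 1 #8, route 2 #8); then Kyoto (route 1 #10, route 2 #11); then Hanoi (route 1 #11, route 2 #15). dp[15][15] = 6 confirms this is the maximum.

6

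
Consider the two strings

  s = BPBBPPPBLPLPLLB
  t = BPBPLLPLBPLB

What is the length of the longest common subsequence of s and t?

10

Pick B at s[1]=t[1], then P at s[2]=t[2], then B at s[4]=t[3], then P at s[5]=t[4], then L at s[9]=t[6], then P at s[10]=t[7], then L at s[11]=t[8], then P at s[12]=t[10], then L at s[14]=t[11], then B at s[15]=t[12]; all 10 characters appear in both, in order. The LCS DP gives dp[15][12] = 10, so this is optimal.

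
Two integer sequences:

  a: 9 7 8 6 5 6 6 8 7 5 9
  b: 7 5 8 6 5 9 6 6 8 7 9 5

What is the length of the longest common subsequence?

9

Let dp[i][j] be the LCS length of the first i values of a and the first j values of b. dp[i][j] = dp[i-1][j-1]+1 when the i-th and j-th values match, else max(dp[i-1][j], dp[i][j-1]).
    ·  7  5  8  6  5  9  6  6  8  7  9  5
 ·  0  0  0  0  0  0  0  0  0  0  0  0  0
 9  0  0  0  0  0  0  1  1  1  1  1  1  1
 7  0  1  1  1  1  1  1  1  1  1  2  2  2
 8  0  1  1  2  2  2  2  2  2  2  2  2  2
 6  0  1  1  2  3  3  3  3  3  3  3  3  3
 5  0  1  2  2  3  4  4  4  4  4  4  4  4
 6  0  1  2  2  3  4  4  5  5  5  5  5  5
 6  0  1  2  2  3  4  4  5  6  6  6  6  6
 8  0  1  2  3  3  4  4  5  6  7  7  7  7
 7  0  1  2  3  3  4  4  5  6  7  8  8  8
 5  0  1  2  3  3  4  4  5  6  7  8  8  9
 9  0  1  2  3  3  4  5  5  6  7  8  9  9
dp[11][12] = 9. One LCS (by backtracking along matches): 7, 8, 6, 5, 6, 6, 8, 7, 5.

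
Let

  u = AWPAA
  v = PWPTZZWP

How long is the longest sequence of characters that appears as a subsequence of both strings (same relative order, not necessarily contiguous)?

Let dp[i][j] be the LCS length of the first i characters of u and the first j characters of v. dp[i][j] = dp[i-1][j-1]+1 when the i-th and j-th characters match, else max(dp[i-1][j], dp[i][j-1]).
    ·  P  W  P  T  Z  Z  W  P
 ·  0  0  0  0  0  0  0  0  0
 A  0  0  0  0  0  0  0  0  0
 W  0  0  1  1  1  1  1  1  1
 P  0  1  1  2  2  2  2  2  2
 A  0  1  1  2  2  2  2  2  2
 A  0  1  1  2  2  2  2  2  2
dp[5][8] = 2. One LCS (by backtracking along matches): WP.

2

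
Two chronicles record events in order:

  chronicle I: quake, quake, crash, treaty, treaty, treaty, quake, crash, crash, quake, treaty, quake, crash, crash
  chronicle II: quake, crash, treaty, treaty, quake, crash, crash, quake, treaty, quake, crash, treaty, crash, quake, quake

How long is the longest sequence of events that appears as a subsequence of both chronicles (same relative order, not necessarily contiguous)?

12

Pick quake (chronicle I #2, chronicle II #1), then crash (chronicle I #3, chronicle II #2), then treaty (chronicle I #5, chronicle II #3), then treaty (chronicle I #6, chronicle II #4), then quake (chronicle I #7, chronicle II #5), then crash (chronicle I #8, chronicle II #6), then crash (chronicle I #9, chronicle II #7), then quake (chronicle I #10, chronicle II #8), then treaty (chronicle I #11, chronicle II #9), then quake (chronicle I #12, chronicle II #10), then crash (chronicle I #13, chronicle II #11), then crash (chronicle I #14, chronicle II #13); all 12 events appear in both, in order, and the DP table's final entry dp[14][15] is also 12, so no common subsequence is longer.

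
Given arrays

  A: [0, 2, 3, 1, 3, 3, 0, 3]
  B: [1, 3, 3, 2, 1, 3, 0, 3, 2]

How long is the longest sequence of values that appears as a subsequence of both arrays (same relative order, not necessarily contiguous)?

5

Match 2 at A[2]=B[4] → 1 at A[4]=B[5] → 3 at A[6]=B[6] → 0 at A[7]=B[7] → 3 at A[8]=B[8] — 5 values in the same relative order in both. dp[8][9] = 5 confirms this is the maximum.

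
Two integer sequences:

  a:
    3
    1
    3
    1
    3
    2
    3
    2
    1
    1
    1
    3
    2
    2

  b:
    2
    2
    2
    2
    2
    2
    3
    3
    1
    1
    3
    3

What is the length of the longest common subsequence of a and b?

Match 3 [1,8], 1 [2,9], 1 [4,10], 3 [7,11], 3 [12,12] — 5 values in the same relative order in both. dp[14][12] = 5 confirms this is the maximum.

5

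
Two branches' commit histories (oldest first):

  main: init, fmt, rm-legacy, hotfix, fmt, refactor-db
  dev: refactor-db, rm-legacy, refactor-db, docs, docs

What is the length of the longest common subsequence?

2

One common subsequence of length 2: rm-legacy (main #3, dev #2); then refactor-db (main #6, dev #3). Since dp[6][5] = 2, nothing longer is possible.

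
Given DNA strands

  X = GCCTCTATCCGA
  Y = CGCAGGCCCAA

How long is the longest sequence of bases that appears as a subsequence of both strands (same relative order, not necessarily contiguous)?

6

Taking G [1,6], then C [2,7], then C [3,8], then C [5,9], then A [7,10], then A [12,11] gives a common subsequence of length 6, and the DP table's final entry dp[12][11] is also 6, so no common subsequence is longer.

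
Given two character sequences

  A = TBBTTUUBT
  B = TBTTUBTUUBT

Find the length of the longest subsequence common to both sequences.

Taking T [1,1]; then B [2,2]; then B [3,6]; then T [5,7]; then U [6,8]; then U [7,9]; then B [8,10]; then T [9,11] gives a common subsequence of length 8, and the DP table's final entry dp[9][11] is also 8, so no common subsequence is longer.

8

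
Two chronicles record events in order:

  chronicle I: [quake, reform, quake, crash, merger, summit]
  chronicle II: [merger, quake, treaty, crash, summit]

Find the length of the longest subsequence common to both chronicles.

3

Taking quake at chronicle I[1]=chronicle II[2]; then crash at chronicle I[4]=chronicle II[4]; then summit at chronicle I[6]=chronicle II[5] gives a common subsequence of length 3, and the DP table's final entry dp[6][5] is also 3, so no common subsequence is longer.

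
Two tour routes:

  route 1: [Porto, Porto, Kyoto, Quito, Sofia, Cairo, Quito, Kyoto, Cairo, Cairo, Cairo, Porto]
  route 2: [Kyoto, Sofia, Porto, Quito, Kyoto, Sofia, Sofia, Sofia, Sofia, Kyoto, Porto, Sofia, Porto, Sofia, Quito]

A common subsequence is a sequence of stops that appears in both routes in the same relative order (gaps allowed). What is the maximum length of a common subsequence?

Taking Porto (route 1 #1, route 2 #3) → Kyoto (route 1 #3, route 2 #5) → Sofia (route 1 #5, route 2 #9) → Kyoto (route 1 #8, route 2 #10) → Porto (route 1 #12, route 2 #13) gives a common subsequence of length 5. Since dp[12][15] = 5, nothing longer is possible.

5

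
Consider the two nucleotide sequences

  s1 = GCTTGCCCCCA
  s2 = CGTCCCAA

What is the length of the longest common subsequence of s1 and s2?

6

Let dp[i][j] be the LCS length of the first i bases of s1 and the first j bases of s2. dp[i][j] = dp[i-1][j-1]+1 when the i-th and j-th bases match, else max(dp[i-1][j], dp[i][j-1]).
    ·  C  G  T  C  C  C  A  A
 ·  0  0  0  0  0  0  0  0  0
 G  0  0  1  1  1  1  1  1  1
 C  0  1  1  1  2  2  2  2  2
 T  0  1  1  2  2  2  2  2  2
 T  0  1  1  2  2  2  2  2  2
 G  0  1  2  2  2  2  2  2  2
 C  0  1  2  2  3  3  3  3  3
 C  0  1  2  2  3  4  4  4  4
 C  0  1  2  2  3  4  5  5  5
 C  0  1  2  2  3  4  5  5  5
 C  0  1  2  2  3  4  5  5  5
 A  0  1  2  2  3  4  5  6  6
dp[11][8] = 6. One LCS (by backtracking along matches): GTCCCA.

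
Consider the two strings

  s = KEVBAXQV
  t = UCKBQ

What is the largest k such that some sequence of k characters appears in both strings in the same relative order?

3

Match K at s[1]=t[3] → B at s[4]=t[4] → Q at s[7]=t[5] — 3 characters in the same relative order in both. The LCS DP gives dp[8][5] = 3, so this is optimal.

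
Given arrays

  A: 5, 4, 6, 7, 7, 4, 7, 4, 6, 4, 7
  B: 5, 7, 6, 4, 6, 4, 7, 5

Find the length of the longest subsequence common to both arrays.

Match 5 [1,1] → 6 [3,3] → 4 [8,4] → 6 [9,5] → 4 [10,6] → 7 [11,7] — 6 values in the same relative order in both. The LCS DP gives dp[11][8] = 6, so this is optimal.

6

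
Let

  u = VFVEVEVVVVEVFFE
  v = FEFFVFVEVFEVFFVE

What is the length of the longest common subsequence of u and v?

Taking V (u #1, v #5) → F (u #2, v #6) → V (u #3, v #7) → E (u #4, v #8) → V (u #5, v #9) → E (u #11, v #11) → V (u #12, v #12) → F (u #13, v #13) → F (u #14, v #14) → E (u #15, v #16) gives a common subsequence of length 10. The LCS DP gives dp[15][16] = 10, so this is optimal.

10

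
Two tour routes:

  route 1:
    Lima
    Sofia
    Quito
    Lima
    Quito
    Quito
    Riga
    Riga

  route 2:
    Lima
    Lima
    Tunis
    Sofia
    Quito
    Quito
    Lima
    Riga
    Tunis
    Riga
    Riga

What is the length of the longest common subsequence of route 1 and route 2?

6

One common subsequence of length 6: Lima (route 1 #1, route 2 #2), then Sofia (route 1 #2, route 2 #4), then Quito (route 1 #3, route 2 #6), then Lima (route 1 #4, route 2 #7), then Riga (route 1 #7, route 2 #10), then Riga (route 1 #8, route 2 #11), and the DP table's final entry dp[8][11] is also 6, so no common subsequence is longer.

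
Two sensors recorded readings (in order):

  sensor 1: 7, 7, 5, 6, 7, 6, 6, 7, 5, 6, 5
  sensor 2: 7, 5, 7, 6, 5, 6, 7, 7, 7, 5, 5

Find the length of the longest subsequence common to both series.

Taking 7 [1,1] → 7 [2,3] → 5 [3,5] → 6 [4,6] → 7 [5,8] → 7 [8,9] → 5 [9,10] → 5 [11,11] gives a common subsequence of length 8. Since dp[11][11] = 8, nothing longer is possible.

8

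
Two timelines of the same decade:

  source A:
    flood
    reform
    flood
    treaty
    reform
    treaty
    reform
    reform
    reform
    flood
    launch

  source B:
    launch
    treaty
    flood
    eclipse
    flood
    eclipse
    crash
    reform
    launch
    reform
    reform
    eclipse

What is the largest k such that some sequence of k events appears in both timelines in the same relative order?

5

Match flood at source A[1]=source B[3], flood at source A[3]=source B[5], reform at source A[5]=source B[8], reform at source A[7]=source B[10], reform at source A[8]=source B[11] — 5 events in the same relative order in both, and the DP table's final entry dp[11][12] is also 5, so no common subsequence is longer.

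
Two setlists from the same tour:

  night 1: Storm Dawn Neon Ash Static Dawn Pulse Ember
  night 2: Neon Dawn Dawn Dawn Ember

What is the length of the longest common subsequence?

Pick Dawn (night 1 #2, night 2 #3) → Dawn (night 1 #6, night 2 #4) → Ember (night 1 #8, night 2 #5); all 3 songs appear in both, in order, and the DP table's final entry dp[8][5] is also 3, so no common subsequence is longer.

3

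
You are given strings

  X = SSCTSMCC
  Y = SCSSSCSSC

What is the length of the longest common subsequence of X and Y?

5

Let dp[i][j] be the LCS length of the first i characters of X and the first j characters of Y. dp[i][j] = dp[i-1][j-1]+1 when the i-th and j-th characters match, else max(dp[i-1][j], dp[i][j-1]).
    ·  S  C  S  S  S  C  S  S  C
 ·  0  0  0  0  0  0  0  0  0  0
 S  0  1  1  1  1  1  1  1  1  1
 S  0  1  1  2  2  2  2  2  2  2
 C  0  1  2  2  2  2  3  3  3  3
 T  0  1  2  2  2  2  3  3  3  3
 S  0  1  2  3  3  3  3  4  4  4
 M  0  1  2  3  3  3  3  4  4  4
 C  0  1  2  3  3  3  4  4  4  5
 C  0  1  2  3  3  3  4  4  4  5
dp[8][9] = 5. One LCS (by backtracking along matches): SSCSC.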